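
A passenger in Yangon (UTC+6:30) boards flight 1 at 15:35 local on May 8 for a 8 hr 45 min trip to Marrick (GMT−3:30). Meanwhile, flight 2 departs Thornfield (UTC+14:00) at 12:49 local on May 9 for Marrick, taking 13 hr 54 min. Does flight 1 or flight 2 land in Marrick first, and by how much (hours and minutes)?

the first, by 18 hours 53 minutes

Flight 1 in UTC: 15:35 − 6:30 = 09:05 on May 8.
+8 hours 45 minutes → arrive 17:50 UTC on May 8.
Flight 2 in UTC: 12:49 − 14:00 = 22:49 on May 8.
+13 hours 54 minutes → arrive 12:43 UTC on May 9.
Flight 1 lands earlier by 18 hours 53 minutes.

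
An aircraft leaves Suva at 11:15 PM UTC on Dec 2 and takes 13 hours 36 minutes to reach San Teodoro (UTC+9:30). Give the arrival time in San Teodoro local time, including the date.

Departure is given in UTC: 11:15 PM on Dec 2.
Add 13 hours and 36 minutes → 12:51 PM UTC (Dec 3).
San Teodoro is UTC+9:30: 12:51 PM + 9:30 = 10:21 PM on Dec 3.

10:21 PM on December 3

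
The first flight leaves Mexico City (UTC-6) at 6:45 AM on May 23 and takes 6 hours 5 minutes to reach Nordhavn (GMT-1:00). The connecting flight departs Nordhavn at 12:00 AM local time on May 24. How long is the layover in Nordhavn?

6 hours 10 minutes

Convert departure to UTC: 6:45 AM + 6:00 = 12:45 PM UTC on May 23.
Add 6 hours 5 minutes flight time → 6:50 PM UTC.
Nordhavn is UTC−1:00, so local arrival = 6:50 PM − 1:00 = 5:50 PM on May 23.
Layover = 12:00 AM − 5:50 PM (+1 day) = 6 hours 10 minutes.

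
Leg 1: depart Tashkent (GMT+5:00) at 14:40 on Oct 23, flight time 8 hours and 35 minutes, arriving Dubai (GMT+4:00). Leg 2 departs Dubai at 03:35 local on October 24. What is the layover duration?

5 hours 20 minutes

Convert departure to UTC: 14:40 − 5:00 = 09:40 UTC on Oct 23.
Add 8 hours and 35 minutes flight time → 18:15 UTC.
Dubai is UTC+4:00, so local arrival = 18:15 + 4:00 = 22:15 on Oct 23.
Layover = 03:35 − 22:15 (+1 day) = 5 hours 20 minutes.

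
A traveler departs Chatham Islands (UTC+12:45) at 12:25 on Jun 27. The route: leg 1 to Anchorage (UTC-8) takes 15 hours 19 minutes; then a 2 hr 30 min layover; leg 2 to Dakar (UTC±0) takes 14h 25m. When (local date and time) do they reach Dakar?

07:54 on June 28

Convert departure to UTC: 12:25 − 12:45 = 23:40 UTC on Jun 26.
Add 15 hours 19 minutes leg 1 → 14:59 UTC (Jun 27).
Add 2 hours 30 minutes layover in Anchorage → 17:29 UTC.
Add 14 hours 25 minutes leg 2 → 07:54 UTC (Jun 28).
Dakar is UTC+0, so local arrival is the same: 07:54 on Jun 28.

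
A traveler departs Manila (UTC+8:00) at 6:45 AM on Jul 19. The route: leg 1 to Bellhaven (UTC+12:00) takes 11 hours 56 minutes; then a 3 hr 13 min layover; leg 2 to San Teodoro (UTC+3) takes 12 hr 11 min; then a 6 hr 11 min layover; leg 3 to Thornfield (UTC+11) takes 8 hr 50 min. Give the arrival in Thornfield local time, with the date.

Convert departure to UTC: 6:45 AM − 8:00 = 10:45 PM UTC on Jul 18.
Add 11 hours and 56 minutes leg 1 → 10:41 AM UTC (Jul 19).
Add 3 hours and 13 minutes layover in Bellhaven → 1:54 PM UTC.
Add 12 hours and 11 minutes leg 2 → 2:05 AM UTC (Jul 20).
Add 6 hours 11 minutes layover in San Teodoro → 8:16 AM UTC.
Add 8 hours 50 minutes leg 3 → 5:06 PM UTC.
Thornfield is UTC+11:00, so local arrival = 5:06 PM + 11:00 = 4:06 AM on Jul 21.

4:06 AM on Jul 21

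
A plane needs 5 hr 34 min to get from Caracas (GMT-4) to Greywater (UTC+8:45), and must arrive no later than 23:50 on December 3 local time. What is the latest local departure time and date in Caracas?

05:31 on December 3

Target arrival in UTC: 23:50 − 8:45 = 15:05 on Dec 3.
Subtract 5 hours and 34 minutes → departure 09:31 UTC on Dec 3.
Caracas is UTC−4:00: 09:31 − 4:00 = 05:31 on Dec 3.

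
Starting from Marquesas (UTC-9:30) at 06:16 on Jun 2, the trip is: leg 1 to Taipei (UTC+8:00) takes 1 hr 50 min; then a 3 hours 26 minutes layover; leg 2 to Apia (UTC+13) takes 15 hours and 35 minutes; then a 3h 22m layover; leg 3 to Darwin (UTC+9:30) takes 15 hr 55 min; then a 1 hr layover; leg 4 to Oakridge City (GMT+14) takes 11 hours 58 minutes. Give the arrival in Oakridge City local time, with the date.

Convert departure to UTC: 06:16 + 9:30 = 15:46 UTC on Jun 2.
Add 1 hour and 50 minutes leg 1 → 17:36 UTC.
Add 3 hours and 26 minutes layover in Taipei → 21:02 UTC.
Add 15 hours 35 minutes leg 2 → 12:37 UTC (Jun 3).
Add 3 hours and 22 minutes layover in Apia → 15:59 UTC.
Add 15 hours 55 minutes leg 3 → 07:54 UTC (Jun 4).
Add 1 hour layover in Darwin → 08:54 UTC.
Add 11 hours 58 minutes leg 4 → 20:52 UTC.
Oakridge City is UTC+14:00, so local arrival = 20:52 + 14:00 = 10:52 on Jun 5.

10:52 on Jun 5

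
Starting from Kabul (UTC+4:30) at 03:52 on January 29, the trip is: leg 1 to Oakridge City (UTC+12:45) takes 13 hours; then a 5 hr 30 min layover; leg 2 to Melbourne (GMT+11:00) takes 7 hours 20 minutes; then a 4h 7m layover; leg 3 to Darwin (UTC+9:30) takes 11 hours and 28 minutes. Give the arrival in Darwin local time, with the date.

02:17 on January 31

Convert departure to UTC: 03:52 − 4:30 = 23:22 UTC on Jan 28.
Add 13 hours leg 1 → 12:22 UTC (Jan 29).
Add 5 hours and 30 minutes layover in Oakridge City → 17:52 UTC.
Add 7 hours 20 minutes leg 2 → 01:12 UTC (Jan 30).
Add 4 hours 7 minutes layover in Melbourne → 05:19 UTC.
Add 11 hours 28 minutes leg 3 → 16:47 UTC.
Darwin is UTC+9:30, so local arrival = 16:47 + 9:30 = 02:17 on Jan 31.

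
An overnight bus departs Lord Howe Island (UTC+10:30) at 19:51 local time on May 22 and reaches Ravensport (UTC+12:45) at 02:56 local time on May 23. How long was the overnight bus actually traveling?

4 hours 50 minutes

Departure in UTC: 19:51 − 10:30 = 09:21 on May 22.
Arrival in UTC: 02:56 − 12:45 = 14:11 on May 22.
Elapsed = 14:11 − 09:21 = 4 hours 50 minutes.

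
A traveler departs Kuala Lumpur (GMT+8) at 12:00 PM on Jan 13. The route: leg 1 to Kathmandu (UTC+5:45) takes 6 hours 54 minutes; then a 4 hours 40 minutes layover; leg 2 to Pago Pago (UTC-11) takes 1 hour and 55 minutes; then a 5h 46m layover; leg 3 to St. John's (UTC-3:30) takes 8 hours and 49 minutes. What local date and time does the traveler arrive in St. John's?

Convert departure to UTC: 12:00 PM − 8:00 = 4:00 AM UTC on Jan 13.
Add 6 hours and 54 minutes leg 1 → 10:54 AM UTC.
Add 4 hours 40 minutes layover in Kathmandu → 3:34 PM UTC.
Add 1 hour 55 minutes leg 2 → 5:29 PM UTC.
Add 5 hours and 46 minutes layover in Pago Pago → 11:15 PM UTC.
Add 8 hours and 49 minutes leg 3 → 8:04 AM UTC (Jan 14).
St. John's is UTC−3:30, so local arrival = 8:04 AM − 3:30 = 4:34 AM on Jan 14.

4:34 AM on January 14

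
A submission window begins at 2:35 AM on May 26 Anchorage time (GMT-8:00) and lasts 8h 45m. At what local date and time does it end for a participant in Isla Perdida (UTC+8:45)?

4:05 AM on May 27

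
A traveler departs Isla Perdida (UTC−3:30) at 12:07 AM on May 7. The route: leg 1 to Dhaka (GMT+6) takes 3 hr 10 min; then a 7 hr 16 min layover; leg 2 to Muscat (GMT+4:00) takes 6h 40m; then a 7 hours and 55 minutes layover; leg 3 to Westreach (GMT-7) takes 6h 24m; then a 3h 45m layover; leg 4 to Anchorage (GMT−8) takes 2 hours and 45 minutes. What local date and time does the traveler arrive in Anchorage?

Convert departure to UTC: 12:07 AM + 3:30 = 3:37 AM UTC on May 7.
Add 3 hours 10 minutes leg 1 → 6:47 AM UTC.
Add 7 hours and 16 minutes layover in Dhaka → 2:03 PM UTC.
Add 6 hours and 40 minutes leg 2 → 8:43 PM UTC.
Add 7 hours and 55 minutes layover in Muscat → 4:38 AM UTC (May 8).
Add 6 hours 24 minutes leg 3 → 11:02 AM UTC.
Add 3 hours and 45 minutes layover in Westreach → 2:47 PM UTC.
Add 2 hours and 45 minutes leg 4 → 5:32 PM UTC.
Anchorage is UTC−8:00, so local arrival = 5:32 PM − 8:00 = 9:32 AM on May 8.

9:32 AM on May 8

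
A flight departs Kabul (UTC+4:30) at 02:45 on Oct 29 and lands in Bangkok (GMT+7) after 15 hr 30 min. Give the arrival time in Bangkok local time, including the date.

Bangkok is 2:30 ahead of Kabul.
After 15 hours 30 minutes it is 18:15 in Kabul.
Shift by the zone difference: 18:15 + 2:30 = 20:45 on Oct 29 in Bangkok.

20:45 on October 29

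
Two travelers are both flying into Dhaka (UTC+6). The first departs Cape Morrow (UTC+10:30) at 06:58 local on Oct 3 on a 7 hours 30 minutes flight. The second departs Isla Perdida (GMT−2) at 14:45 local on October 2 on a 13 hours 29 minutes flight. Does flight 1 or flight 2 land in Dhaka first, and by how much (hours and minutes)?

Flight 1 in UTC: 06:58 − 10:30 = 20:28 on Oct 2.
+7 hours and 30 minutes → arrive 03:58 UTC on Oct 3.
Flight 2 in UTC: 14:45 + 2:00 = 16:45 on Oct 2.
+13 hours 29 minutes → arrive 06:14 UTC on Oct 3.
Flight 1 lands earlier by 2 hours 16 minutes.

the first, by 2 hours 16 minutes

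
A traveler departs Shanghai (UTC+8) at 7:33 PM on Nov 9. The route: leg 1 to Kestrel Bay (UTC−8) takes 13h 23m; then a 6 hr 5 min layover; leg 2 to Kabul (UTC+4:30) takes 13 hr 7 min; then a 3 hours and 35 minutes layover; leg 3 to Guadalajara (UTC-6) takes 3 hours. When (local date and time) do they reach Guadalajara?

Convert departure to UTC: 7:33 PM − 8:00 = 11:33 AM UTC on Nov 9.
Add 13 hours 23 minutes leg 1 → 12:56 AM UTC (Nov 10).
Add 6 hours and 5 minutes layover in Kestrel Bay → 7:01 AM UTC.
Add 13 hours and 7 minutes leg 2 → 8:08 PM UTC.
Add 3 hours and 35 minutes layover in Kabul → 11:43 PM UTC.
Add 3 hours leg 3 → 2:43 AM UTC (Nov 11).
Guadalajara is UTC−6:00, so local arrival = 2:43 AM − 6:00 = 8:43 PM on Nov 10.

8:43 PM on Nov 10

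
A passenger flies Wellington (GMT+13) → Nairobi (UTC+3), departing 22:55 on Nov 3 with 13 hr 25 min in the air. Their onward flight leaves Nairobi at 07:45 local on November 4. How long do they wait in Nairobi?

5 hours 25 minutes

Convert departure to UTC: 22:55 − 13:00 = 09:55 UTC on Nov 3.
Add 13 hours and 25 minutes flight time → 23:20 UTC.
Nairobi is UTC+3:00, so local arrival = 23:20 + 3:00 = 02:20 on Nov 4.
Layover = 07:45 − 02:20 = 5 hours 25 minutes.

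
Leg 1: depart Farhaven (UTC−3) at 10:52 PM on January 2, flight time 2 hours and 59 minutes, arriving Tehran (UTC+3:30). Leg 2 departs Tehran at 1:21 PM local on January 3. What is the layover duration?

5 hours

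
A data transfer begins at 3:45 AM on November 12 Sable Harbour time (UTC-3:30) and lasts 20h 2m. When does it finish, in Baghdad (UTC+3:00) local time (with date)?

6:17 AM on November 13

Convert start to UTC: 3:45 AM + 3:30 = 7:15 AM UTC on Nov 12.
Add 20 hours and 2 minutes duration → 3:17 AM UTC (Nov 13).
Baghdad is UTC+3:00, so local end time = 3:17 AM + 3:00 = 6:17 AM on Nov 13.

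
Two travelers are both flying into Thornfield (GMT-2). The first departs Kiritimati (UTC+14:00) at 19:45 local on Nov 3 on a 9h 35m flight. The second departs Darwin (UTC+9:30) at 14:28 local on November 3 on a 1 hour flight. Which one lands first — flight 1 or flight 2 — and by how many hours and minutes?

Flight 1 in UTC: 19:45 − 14:00 = 05:45 on Nov 3.
+9 hours and 35 minutes → arrive 15:20 UTC on Nov 3.
Flight 2 in UTC: 14:28 − 9:30 = 04:58 on Nov 3.
+1 hour → arrive 05:58 UTC on Nov 3.
Flight 2 lands earlier by 9 hours 22 minutes.

the second, by 9 hours 22 minutes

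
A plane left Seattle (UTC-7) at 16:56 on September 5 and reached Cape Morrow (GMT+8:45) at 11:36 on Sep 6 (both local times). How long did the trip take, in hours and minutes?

2 hours 55 minutes

Cape Morrow is 15:45 ahead of Seattle.
Clock-face elapsed time (ignoring zones) is 18 hours 40 minutes.
Actual elapsed = 18 hours 40 minutes − 15:45 = 2 hours 55 minutes.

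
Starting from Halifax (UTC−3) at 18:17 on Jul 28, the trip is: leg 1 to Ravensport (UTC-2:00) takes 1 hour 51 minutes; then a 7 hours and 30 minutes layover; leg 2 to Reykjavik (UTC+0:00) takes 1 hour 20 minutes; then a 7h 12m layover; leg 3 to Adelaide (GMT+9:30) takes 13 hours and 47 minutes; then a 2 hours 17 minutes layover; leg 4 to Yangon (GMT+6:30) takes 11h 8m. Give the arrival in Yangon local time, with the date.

Convert departure to UTC: 18:17 + 3:00 = 21:17 UTC on Jul 28.
Add 1 hour 51 minutes leg 1 → 23:08 UTC.
Add 7 hours and 30 minutes layover in Ravensport → 06:38 UTC (Jul 29).
Add 1 hour 20 minutes leg 2 → 07:58 UTC.
Add 7 hours 12 minutes layover in Reykjavik → 15:10 UTC.
Add 13 hours 47 minutes leg 3 → 04:57 UTC (Jul 30).
Add 2 hours 17 minutes layover in Adelaide → 07:14 UTC.
Add 11 hours and 8 minutes leg 4 → 18:22 UTC.
Yangon is UTC+6:30, so local arrival = 18:22 + 6:30 = 00:52 on Jul 31.

00:52 on July 31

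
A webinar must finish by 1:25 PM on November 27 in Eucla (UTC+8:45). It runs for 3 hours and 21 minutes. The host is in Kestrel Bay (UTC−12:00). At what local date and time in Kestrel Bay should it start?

1:19 PM on Nov 26

Target end time in UTC: 1:25 PM − 8:45 = 4:40 AM on Nov 27.
Subtract 3 hours 21 minutes → start 1:19 AM UTC on Nov 27.
Kestrel Bay is UTC−12:00: 1:19 AM − 12:00 = 1:19 PM on Nov 26.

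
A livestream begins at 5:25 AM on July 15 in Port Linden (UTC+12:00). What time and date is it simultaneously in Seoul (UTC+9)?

In UTC: 5:25 AM − 12:00 = 5:25 PM on Jul 14.
Seoul is UTC+9:00: 5:25 PM + 9:00 = 2:25 AM on Jul 15.

2:25 AM on July 15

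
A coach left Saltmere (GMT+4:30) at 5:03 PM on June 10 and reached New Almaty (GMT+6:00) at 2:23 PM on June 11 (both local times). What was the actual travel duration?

19 hours 50 minutes

Departure in UTC: 5:03 PM − 4:30 = 12:33 PM on Jun 10.
Arrival in UTC: 2:23 PM − 6:00 = 8:23 AM on Jun 11.
Elapsed = 8:23 AM − 12:33 PM (+1 day) = 19 hours 50 minutes.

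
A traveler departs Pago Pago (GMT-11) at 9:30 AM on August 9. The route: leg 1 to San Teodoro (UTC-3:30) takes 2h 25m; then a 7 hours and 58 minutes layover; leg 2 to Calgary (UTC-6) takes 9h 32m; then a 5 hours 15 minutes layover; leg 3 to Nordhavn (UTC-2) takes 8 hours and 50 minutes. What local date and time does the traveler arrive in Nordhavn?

4:30 AM on Aug 11

Convert departure to UTC: 9:30 AM + 11:00 = 8:30 PM UTC on Aug 9.
Add 2 hours 25 minutes leg 1 → 10:55 PM UTC.
Add 7 hours 58 minutes layover in San Teodoro → 6:53 AM UTC (Aug 10).
Add 9 hours and 32 minutes leg 2 → 4:25 PM UTC.
Add 5 hours and 15 minutes layover in Calgary → 9:40 PM UTC.
Add 8 hours and 50 minutes leg 3 → 6:30 AM UTC (Aug 11).
Nordhavn is UTC−2:00, so local arrival = 6:30 AM − 2:00 = 4:30 AM on Aug 11.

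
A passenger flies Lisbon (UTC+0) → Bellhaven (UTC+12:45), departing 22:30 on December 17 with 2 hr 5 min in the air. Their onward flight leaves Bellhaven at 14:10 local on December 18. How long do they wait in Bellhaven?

50 minutes

Lisbon is at UTC+0, so departure is already 22:30 UTC on Dec 17.
Add 2 hours and 5 minutes flight time → 00:35 UTC (Dec 18).
Bellhaven is UTC+12:45, so local arrival = 00:35 + 12:45 = 13:20 on Dec 18.
Layover = 14:10 − 13:20 = 50 minutes.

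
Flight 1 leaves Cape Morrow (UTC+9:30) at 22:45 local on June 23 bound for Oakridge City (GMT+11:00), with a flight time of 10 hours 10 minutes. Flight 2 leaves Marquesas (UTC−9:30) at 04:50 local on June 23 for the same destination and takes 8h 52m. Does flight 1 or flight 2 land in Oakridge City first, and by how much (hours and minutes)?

the second, by 13 minutes

Flight 1 in UTC: 22:45 − 9:30 = 13:15 on Jun 23.
+10 hours and 10 minutes → arrive 23:25 UTC on Jun 23.
Flight 2 in UTC: 04:50 + 9:30 = 14:20 on Jun 23.
+8 hours 52 minutes → arrive 23:12 UTC on Jun 23.
Flight 2 lands earlier by 13 minutes.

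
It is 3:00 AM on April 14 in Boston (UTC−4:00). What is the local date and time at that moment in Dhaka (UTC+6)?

1:00 PM on Apr 14

In UTC: 3:00 AM + 4:00 = 7:00 AM on Apr 14.
Dhaka is UTC+6:00: 7:00 AM + 6:00 = 1:00 PM on Apr 14.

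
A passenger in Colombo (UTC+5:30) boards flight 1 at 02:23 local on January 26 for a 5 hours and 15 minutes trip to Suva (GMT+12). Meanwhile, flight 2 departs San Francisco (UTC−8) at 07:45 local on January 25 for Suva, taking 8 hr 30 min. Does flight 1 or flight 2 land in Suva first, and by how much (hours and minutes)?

Flight 1 in UTC: 02:23 − 5:30 = 20:53 on Jan 25.
+5 hours and 15 minutes → arrive 02:08 UTC on Jan 26.
Flight 2 in UTC: 07:45 + 8:00 = 15:45 on Jan 25.
+8 hours and 30 minutes → arrive 00:15 UTC on Jan 26.
Flight 2 lands earlier by 1 hour 53 minutes.

the second, by 1 hour 53 minutes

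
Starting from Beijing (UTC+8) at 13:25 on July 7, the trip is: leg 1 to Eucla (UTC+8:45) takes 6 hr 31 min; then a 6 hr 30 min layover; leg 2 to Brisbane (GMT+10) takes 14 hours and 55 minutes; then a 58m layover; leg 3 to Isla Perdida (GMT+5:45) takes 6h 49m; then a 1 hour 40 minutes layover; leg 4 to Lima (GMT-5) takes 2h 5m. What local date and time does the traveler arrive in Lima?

Convert departure to UTC: 13:25 − 8:00 = 05:25 UTC on Jul 7.
Add 6 hours and 31 minutes leg 1 → 11:56 UTC.
Add 6 hours 30 minutes layover in Eucla → 18:26 UTC.
Add 14 hours 55 minutes leg 2 → 09:21 UTC (Jul 8).
Add 58 minutes layover in Brisbane → 10:19 UTC.
Add 6 hours 49 minutes leg 3 → 17:08 UTC.
Add 1 hour 40 minutes layover in Isla Perdida → 18:48 UTC.
Add 2 hours 5 minutes leg 4 → 20:53 UTC.
Lima is UTC−5:00, so local arrival = 20:53 − 5:00 = 15:53 on Jul 8.

15:53 on July 8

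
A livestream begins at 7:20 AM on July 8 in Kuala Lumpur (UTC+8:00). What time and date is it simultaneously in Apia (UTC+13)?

Apia is 5:00 ahead of Kuala Lumpur.
Shift by the zone difference: 7:20 AM + 5:00 = 12:20 PM on Jul 8 in Apia.

12:20 PM on July 8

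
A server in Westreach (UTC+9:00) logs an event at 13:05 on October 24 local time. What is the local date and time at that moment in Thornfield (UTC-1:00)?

Thornfield is 10:00 behind Westreach.
Shift by the zone difference: 13:05 − 10:00 = 03:05 on Oct 24 in Thornfield.

03:05 on October 24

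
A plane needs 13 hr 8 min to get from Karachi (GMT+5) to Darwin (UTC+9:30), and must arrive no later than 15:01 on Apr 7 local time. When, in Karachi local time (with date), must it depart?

Target arrival in UTC: 15:01 − 9:30 = 05:31 on Apr 7.
Subtract 13 hours 8 minutes → departure 16:23 UTC on Apr 6.
Karachi is UTC+5:00: 16:23 + 5:00 = 21:23 on Apr 6.

21:23 on Apr 6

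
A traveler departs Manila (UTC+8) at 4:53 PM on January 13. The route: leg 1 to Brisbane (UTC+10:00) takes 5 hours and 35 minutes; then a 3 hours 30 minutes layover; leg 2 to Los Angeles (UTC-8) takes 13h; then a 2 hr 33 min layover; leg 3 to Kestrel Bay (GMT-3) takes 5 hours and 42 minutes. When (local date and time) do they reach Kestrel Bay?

Convert departure to UTC: 4:53 PM − 8:00 = 8:53 AM UTC on Jan 13.
Add 5 hours and 35 minutes leg 1 → 2:28 PM UTC.
Add 3 hours and 30 minutes layover in Brisbane → 5:58 PM UTC.
Add 13 hours leg 2 → 6:58 AM UTC (Jan 14).
Add 2 hours and 33 minutes layover in Los Angeles → 9:31 AM UTC.
Add 5 hours and 42 minutes leg 3 → 3:13 PM UTC.
Kestrel Bay is UTC−3:00, so local arrival = 3:13 PM − 3:00 = 12:13 PM on Jan 14.

12:13 PM on Jan 14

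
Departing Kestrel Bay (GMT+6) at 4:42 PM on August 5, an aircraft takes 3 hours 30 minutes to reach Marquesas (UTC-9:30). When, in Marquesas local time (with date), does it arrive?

Marquesas is 15:30 behind Kestrel Bay.
After 3 hours 30 minutes it is 8:12 PM in Kestrel Bay.
Shift by the zone difference: 8:12 PM − 15:30 = 4:42 AM on Aug 5 in Marquesas.

4:42 AM on August 5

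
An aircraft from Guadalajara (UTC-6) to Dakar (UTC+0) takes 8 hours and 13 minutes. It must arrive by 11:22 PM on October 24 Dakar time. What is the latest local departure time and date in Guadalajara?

9:09 AM on October 24

Target arrival is already UTC: 11:22 PM on Oct 24.
Subtract 8 hours 13 minutes → departure 3:09 PM UTC on Oct 24.
Guadalajara is UTC−6:00: 3:09 PM − 6:00 = 9:09 AM on Oct 24.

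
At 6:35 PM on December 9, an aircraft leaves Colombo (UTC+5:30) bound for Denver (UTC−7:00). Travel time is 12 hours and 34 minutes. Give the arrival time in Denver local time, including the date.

6:39 PM on December 9

Denver is 12:30 behind Colombo.
After 12 hours 34 minutes it is 7:09 AM (Dec 10) in Colombo.
Shift by the zone difference: 7:09 AM − 12:30 = 6:39 PM on Dec 9 in Denver.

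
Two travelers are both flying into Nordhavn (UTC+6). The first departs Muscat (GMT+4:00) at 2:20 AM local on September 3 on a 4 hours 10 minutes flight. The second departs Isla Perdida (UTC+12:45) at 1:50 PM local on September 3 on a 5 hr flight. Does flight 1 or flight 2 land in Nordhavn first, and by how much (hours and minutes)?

Flight 1 in UTC: 2:20 AM − 4:00 = 10:20 PM on Sep 2.
+4 hours 10 minutes → arrive 2:30 AM UTC on Sep 3.
Flight 2 in UTC: 1:50 PM − 12:45 = 1:05 AM on Sep 3.
+5 hours → arrive 6:05 AM UTC on Sep 3.
Flight 1 lands earlier by 3 hours 35 minutes.

the first, by 3 hours 35 minutes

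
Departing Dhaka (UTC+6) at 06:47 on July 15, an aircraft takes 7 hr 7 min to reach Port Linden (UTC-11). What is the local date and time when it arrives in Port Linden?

Convert departure to UTC: 06:47 − 6:00 = 00:47 UTC on Jul 15.
Add 7 hours 7 minutes travel time → 07:54 UTC.
Port Linden is UTC−11:00, so local arrival = 07:54 − 11:00 = 20:54 on Jul 14.

20:54 on July 14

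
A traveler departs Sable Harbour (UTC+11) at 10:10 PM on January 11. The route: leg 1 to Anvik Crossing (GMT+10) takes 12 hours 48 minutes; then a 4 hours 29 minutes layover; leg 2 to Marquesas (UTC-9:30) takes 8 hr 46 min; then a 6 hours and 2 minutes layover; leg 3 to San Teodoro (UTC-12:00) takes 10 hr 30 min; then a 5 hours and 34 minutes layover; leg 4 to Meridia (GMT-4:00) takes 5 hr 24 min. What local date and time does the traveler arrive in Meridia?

12:43 PM on January 13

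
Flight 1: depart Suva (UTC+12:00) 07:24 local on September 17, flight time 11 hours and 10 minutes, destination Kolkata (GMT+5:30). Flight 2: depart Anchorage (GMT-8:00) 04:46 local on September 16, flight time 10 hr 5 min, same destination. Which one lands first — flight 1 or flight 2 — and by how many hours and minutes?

the second, by 7 hours 43 minutes

Flight 1 in UTC: 07:24 − 12:00 = 19:24 on Sep 16.
+11 hours 10 minutes → arrive 06:34 UTC on Sep 17.
Flight 2 in UTC: 04:46 + 8:00 = 12:46 on Sep 16.
+10 hours and 5 minutes → arrive 22:51 UTC on Sep 16.
Flight 2 lands earlier by 7 hours 43 minutes.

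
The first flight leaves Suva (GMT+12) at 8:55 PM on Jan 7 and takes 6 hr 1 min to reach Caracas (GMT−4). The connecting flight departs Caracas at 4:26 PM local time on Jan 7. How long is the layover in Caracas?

Convert departure to UTC: 8:55 PM − 12:00 = 8:55 AM UTC on Jan 7.
Add 6 hours 1 minute flight time → 2:56 PM UTC.
Caracas is UTC−4:00, so local arrival = 2:56 PM − 4:00 = 10:56 AM on Jan 7.
Layover = 4:26 PM − 10:56 AM = 5 hours 30 minutes.

5 hours 30 minutes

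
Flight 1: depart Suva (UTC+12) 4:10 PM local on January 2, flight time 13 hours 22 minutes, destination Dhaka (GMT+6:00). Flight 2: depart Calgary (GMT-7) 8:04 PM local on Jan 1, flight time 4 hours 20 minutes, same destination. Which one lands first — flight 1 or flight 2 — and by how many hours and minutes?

Flight 1 in UTC: 4:10 PM − 12:00 = 4:10 AM on Jan 2.
+13 hours 22 minutes → arrive 5:32 PM UTC on Jan 2.
Flight 2 in UTC: 8:04 PM + 7:00 = 3:04 AM on Jan 2.
+4 hours and 20 minutes → arrive 7:24 AM UTC on Jan 2.
Flight 2 lands earlier by 10 hours 8 minutes.

the second, by 10 hours 8 minutes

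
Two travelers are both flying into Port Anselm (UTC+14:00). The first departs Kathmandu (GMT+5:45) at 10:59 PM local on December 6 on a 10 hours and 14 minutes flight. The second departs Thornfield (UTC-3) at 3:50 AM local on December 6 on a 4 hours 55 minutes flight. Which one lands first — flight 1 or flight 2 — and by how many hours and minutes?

the second, by 15 hours 43 minutes

Flight 1 in UTC: 10:59 PM − 5:45 = 5:14 PM on Dec 6.
+10 hours and 14 minutes → arrive 3:28 AM UTC on Dec 7.
Flight 2 in UTC: 3:50 AM + 3:00 = 6:50 AM on Dec 6.
+4 hours 55 minutes → arrive 11:45 AM UTC on Dec 6.
Flight 2 lands earlier by 15 hours 43 minutes.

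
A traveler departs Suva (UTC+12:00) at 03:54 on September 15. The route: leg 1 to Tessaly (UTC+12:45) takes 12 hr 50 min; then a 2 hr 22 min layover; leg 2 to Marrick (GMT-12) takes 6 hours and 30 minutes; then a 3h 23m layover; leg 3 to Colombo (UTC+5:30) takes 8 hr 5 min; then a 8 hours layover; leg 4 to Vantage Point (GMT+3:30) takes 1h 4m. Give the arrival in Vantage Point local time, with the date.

13:38 on Sep 16

Convert departure to UTC: 03:54 − 12:00 = 15:54 UTC on Sep 14.
Add 12 hours 50 minutes leg 1 → 04:44 UTC (Sep 15).
Add 2 hours 22 minutes layover in Tessaly → 07:06 UTC.
Add 6 hours and 30 minutes leg 2 → 13:36 UTC.
Add 3 hours 23 minutes layover in Marrick → 16:59 UTC.
Add 8 hours 5 minutes leg 3 → 01:04 UTC (Sep 16).
Add 8 hours layover in Colombo → 09:04 UTC.
Add 1 hour 4 minutes leg 4 → 10:08 UTC.
Vantage Point is UTC+3:30, so local arrival = 10:08 + 3:30 = 13:38 on Sep 16.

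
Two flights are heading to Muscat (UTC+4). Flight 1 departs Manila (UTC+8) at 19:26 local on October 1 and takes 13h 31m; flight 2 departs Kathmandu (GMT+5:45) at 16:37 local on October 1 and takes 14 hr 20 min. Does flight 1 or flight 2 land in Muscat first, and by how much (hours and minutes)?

Flight 1 in UTC: 19:26 − 8:00 = 11:26 on Oct 1.
+13 hours and 31 minutes → arrive 00:57 UTC on Oct 2.
Flight 2 in UTC: 16:37 − 5:45 = 10:52 on Oct 1.
+14 hours 20 minutes → arrive 01:12 UTC on Oct 2.
Flight 1 lands earlier by 15 minutes.

the first, by 15 minutes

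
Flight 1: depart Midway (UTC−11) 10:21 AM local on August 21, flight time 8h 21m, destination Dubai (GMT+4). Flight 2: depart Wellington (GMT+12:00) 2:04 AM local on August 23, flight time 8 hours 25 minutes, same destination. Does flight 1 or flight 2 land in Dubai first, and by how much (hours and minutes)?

Flight 1 in UTC: 10:21 AM + 11:00 = 9:21 PM on Aug 21.
+8 hours 21 minutes → arrive 5:42 AM UTC on Aug 22.
Flight 2 in UTC: 2:04 AM − 12:00 = 2:04 PM on Aug 22.
+8 hours 25 minutes → arrive 10:29 PM UTC on Aug 22.
Flight 1 lands earlier by 16 hours 47 minutes.

the first, by 16 hours 47 minutes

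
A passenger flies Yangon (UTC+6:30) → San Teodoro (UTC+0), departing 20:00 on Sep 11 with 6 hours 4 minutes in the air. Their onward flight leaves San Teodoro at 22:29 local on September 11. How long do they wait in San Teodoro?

Convert departure to UTC: 20:00 − 6:30 = 13:30 UTC on Sep 11.
Add 6 hours 4 minutes flight time → 19:34 UTC.
San Teodoro is UTC+0, so local arrival is the same: 19:34 on Sep 11.
Layover = 22:29 − 19:34 = 2 hours 55 minutes.

2 hours 55 minutes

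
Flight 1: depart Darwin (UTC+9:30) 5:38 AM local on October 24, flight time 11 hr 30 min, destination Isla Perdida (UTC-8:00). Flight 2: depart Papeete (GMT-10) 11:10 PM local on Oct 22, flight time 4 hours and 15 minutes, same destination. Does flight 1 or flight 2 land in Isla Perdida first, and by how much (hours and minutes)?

the second, by 18 hours 13 minutes

Flight 1 in UTC: 5:38 AM − 9:30 = 8:08 PM on Oct 23.
+11 hours 30 minutes → arrive 7:38 AM UTC on Oct 24.
Flight 2 in UTC: 11:10 PM + 10:00 = 9:10 AM on Oct 23.
+4 hours and 15 minutes → arrive 1:25 PM UTC on Oct 23.
Flight 2 lands earlier by 18 hours 13 minutes.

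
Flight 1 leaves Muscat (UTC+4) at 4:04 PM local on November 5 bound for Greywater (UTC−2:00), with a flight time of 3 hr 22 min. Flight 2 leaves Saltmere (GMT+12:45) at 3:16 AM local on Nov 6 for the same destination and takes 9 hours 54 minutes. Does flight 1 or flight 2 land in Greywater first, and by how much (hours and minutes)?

Flight 1 in UTC: 4:04 PM − 4:00 = 12:04 PM on Nov 5.
+3 hours 22 minutes → arrive 3:26 PM UTC on Nov 5.
Flight 2 in UTC: 3:16 AM − 12:45 = 2:31 PM on Nov 5.
+9 hours 54 minutes → arrive 12:25 AM UTC on Nov 6.
Flight 1 lands earlier by 8 hours 59 minutes.

the first, by 8 hours 59 minutes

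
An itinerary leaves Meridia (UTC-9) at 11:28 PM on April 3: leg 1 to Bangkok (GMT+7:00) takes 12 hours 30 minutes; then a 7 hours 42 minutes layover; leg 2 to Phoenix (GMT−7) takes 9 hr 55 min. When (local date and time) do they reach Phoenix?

7:35 AM on Apr 5

Convert departure to UTC: 11:28 PM + 9:00 = 8:28 AM UTC on Apr 4.
Add 12 hours 30 minutes leg 1 → 8:58 PM UTC.
Add 7 hours and 42 minutes layover in Bangkok → 4:40 AM UTC (Apr 5).
Add 9 hours and 55 minutes leg 2 → 2:35 PM UTC.
Phoenix is UTC−7:00, so local arrival = 2:35 PM − 7:00 = 7:35 AM on Apr 5.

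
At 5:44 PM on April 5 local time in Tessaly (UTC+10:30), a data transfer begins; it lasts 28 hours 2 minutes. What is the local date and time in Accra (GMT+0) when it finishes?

Convert start to UTC: 5:44 PM − 10:30 = 7:14 AM UTC on Apr 5.
Add 28 hours and 2 minutes duration → 11:16 AM UTC (Apr 6).
Accra is UTC+0, so local end time is the same: 11:16 AM on Apr 6.

11:16 AM on Apr 6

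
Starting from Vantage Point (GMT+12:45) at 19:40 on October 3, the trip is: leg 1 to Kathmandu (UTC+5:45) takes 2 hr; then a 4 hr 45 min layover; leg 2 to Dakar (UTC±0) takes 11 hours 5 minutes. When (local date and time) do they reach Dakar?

Convert departure to UTC: 19:40 − 12:45 = 06:55 UTC on Oct 3.
Add 2 hours leg 1 → 08:55 UTC.
Add 4 hours 45 minutes layover in Kathmandu → 13:40 UTC.
Add 11 hours 5 minutes leg 2 → 00:45 UTC (Oct 4).
Dakar is UTC+0, so local arrival is the same: 00:45 on Oct 4.

00:45 on October 4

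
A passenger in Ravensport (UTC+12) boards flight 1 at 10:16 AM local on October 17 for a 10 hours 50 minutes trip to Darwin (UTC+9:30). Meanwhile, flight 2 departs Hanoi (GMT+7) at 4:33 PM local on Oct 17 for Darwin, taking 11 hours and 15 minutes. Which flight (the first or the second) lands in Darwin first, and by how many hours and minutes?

the first, by 11 hours 42 minutes

Flight 1 in UTC: 10:16 AM − 12:00 = 10:16 PM on Oct 16.
+10 hours and 50 minutes → arrive 9:06 AM UTC on Oct 17.
Flight 2 in UTC: 4:33 PM − 7:00 = 9:33 AM on Oct 17.
+11 hours and 15 minutes → arrive 8:48 PM UTC on Oct 17.
Flight 1 lands earlier by 11 hours 42 minutes.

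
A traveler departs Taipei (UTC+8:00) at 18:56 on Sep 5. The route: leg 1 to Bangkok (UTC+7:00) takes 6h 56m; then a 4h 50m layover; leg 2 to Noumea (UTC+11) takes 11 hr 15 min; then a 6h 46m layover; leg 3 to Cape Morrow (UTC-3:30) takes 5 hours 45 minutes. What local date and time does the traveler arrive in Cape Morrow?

18:58 on September 6

Convert departure to UTC: 18:56 − 8:00 = 10:56 UTC on Sep 5.
Add 6 hours and 56 minutes leg 1 → 17:52 UTC.
Add 4 hours and 50 minutes layover in Bangkok → 22:42 UTC.
Add 11 hours 15 minutes leg 2 → 09:57 UTC (Sep 6).
Add 6 hours and 46 minutes layover in Noumea → 16:43 UTC.
Add 5 hours 45 minutes leg 3 → 22:28 UTC.
Cape Morrow is UTC−3:30, so local arrival = 22:28 − 3:30 = 18:58 on Sep 6.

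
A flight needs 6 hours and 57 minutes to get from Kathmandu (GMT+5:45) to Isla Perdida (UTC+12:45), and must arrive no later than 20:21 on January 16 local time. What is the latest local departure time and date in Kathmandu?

Target arrival in UTC: 20:21 − 12:45 = 07:36 on Jan 16.
Subtract 6 hours 57 minutes → departure 00:39 UTC on Jan 16.
Kathmandu is UTC+5:45: 00:39 + 5:45 = 06:24 on Jan 16.

06:24 on January 16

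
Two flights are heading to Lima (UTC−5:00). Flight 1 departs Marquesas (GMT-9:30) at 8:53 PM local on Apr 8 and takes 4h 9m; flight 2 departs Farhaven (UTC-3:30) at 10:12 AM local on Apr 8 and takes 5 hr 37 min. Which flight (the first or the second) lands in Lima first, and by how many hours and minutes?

the second, by 15 hours 13 minutes

Flight 1 in UTC: 8:53 PM + 9:30 = 6:23 AM on Apr 9.
+4 hours 9 minutes → arrive 10:32 AM UTC on Apr 9.
Flight 2 in UTC: 10:12 AM + 3:30 = 1:42 PM on Apr 8.
+5 hours and 37 minutes → arrive 7:19 PM UTC on Apr 8.
Flight 2 lands earlier by 15 hours 13 minutes.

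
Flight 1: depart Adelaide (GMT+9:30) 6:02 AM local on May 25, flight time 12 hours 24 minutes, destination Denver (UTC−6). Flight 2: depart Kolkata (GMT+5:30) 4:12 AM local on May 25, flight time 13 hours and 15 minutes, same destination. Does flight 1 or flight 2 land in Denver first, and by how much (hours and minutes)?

Flight 1 in UTC: 6:02 AM − 9:30 = 8:32 PM on May 24.
+12 hours 24 minutes → arrive 8:56 AM UTC on May 25.
Flight 2 in UTC: 4:12 AM − 5:30 = 10:42 PM on May 24.
+13 hours and 15 minutes → arrive 11:57 AM UTC on May 25.
Flight 1 lands earlier by 3 hours 1 minute.

the first, by 3 hours 1 minute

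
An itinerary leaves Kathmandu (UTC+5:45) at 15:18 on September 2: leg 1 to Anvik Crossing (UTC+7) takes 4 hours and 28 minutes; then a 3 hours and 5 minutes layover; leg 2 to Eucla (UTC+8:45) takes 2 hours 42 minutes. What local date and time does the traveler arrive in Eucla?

04:33 on September 3

Convert departure to UTC: 15:18 − 5:45 = 09:33 UTC on Sep 2.
Add 4 hours and 28 minutes leg 1 → 14:01 UTC.
Add 3 hours and 5 minutes layover in Anvik Crossing → 17:06 UTC.
Add 2 hours 42 minutes leg 2 → 19:48 UTC.
Eucla is UTC+8:45, so local arrival = 19:48 + 8:45 = 04:33 on Sep 3.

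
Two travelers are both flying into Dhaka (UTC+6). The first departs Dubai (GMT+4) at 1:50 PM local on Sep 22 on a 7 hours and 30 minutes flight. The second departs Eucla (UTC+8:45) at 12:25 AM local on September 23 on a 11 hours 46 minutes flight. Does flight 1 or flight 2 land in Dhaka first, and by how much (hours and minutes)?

the first, by 10 hours 6 minutes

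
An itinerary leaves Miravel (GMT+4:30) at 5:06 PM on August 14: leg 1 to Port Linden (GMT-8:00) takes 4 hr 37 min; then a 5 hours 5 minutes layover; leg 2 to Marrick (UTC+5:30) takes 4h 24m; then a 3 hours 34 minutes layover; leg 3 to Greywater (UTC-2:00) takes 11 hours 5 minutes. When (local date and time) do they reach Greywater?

Convert departure to UTC: 5:06 PM − 4:30 = 12:36 PM UTC on Aug 14.
Add 4 hours 37 minutes leg 1 → 5:13 PM UTC.
Add 5 hours 5 minutes layover in Port Linden → 10:18 PM UTC.
Add 4 hours and 24 minutes leg 2 → 2:42 AM UTC (Aug 15).
Add 3 hours and 34 minutes layover in Marrick → 6:16 AM UTC.
Add 11 hours and 5 minutes leg 3 → 5:21 PM UTC.
Greywater is UTC−2:00, so local arrival = 5:21 PM − 2:00 = 3:21 PM on Aug 15.

3:21 PM on August 15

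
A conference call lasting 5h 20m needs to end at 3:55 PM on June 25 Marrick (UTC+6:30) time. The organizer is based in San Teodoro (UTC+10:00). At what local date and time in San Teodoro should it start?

Target end time in UTC: 3:55 PM − 6:30 = 9:25 AM on Jun 25.
Subtract 5 hours 20 minutes → start 4:05 AM UTC on Jun 25.
San Teodoro is UTC+10:00: 4:05 AM + 10:00 = 2:05 PM on Jun 25.

2:05 PM on June 25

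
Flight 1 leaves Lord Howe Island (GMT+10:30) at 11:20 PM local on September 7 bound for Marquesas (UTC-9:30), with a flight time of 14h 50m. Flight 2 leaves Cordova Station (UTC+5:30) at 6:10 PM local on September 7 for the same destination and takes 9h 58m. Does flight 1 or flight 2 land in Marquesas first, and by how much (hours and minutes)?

the second, by 5 hours 2 minutes

Flight 1 in UTC: 11:20 PM − 10:30 = 12:50 PM on Sep 7.
+14 hours and 50 minutes → arrive 3:40 AM UTC on Sep 8.
Flight 2 in UTC: 6:10 PM − 5:30 = 12:40 PM on Sep 7.
+9 hours 58 minutes → arrive 10:38 PM UTC on Sep 7.
Flight 2 lands earlier by 5 hours 2 minutes.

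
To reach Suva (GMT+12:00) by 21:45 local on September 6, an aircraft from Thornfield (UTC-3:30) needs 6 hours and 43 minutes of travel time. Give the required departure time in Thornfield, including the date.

Target arrival in UTC: 21:45 − 12:00 = 09:45 on Sep 6.
Subtract 6 hours and 43 minutes → departure 03:02 UTC on Sep 6.
Thornfield is UTC−3:30: 03:02 − 3:30 = 23:32 on Sep 5.

23:32 on September 5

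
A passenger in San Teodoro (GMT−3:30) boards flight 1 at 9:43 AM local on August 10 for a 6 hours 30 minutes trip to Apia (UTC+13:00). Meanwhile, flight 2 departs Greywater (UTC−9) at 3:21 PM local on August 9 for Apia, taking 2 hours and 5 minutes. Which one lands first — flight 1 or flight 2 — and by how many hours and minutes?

the second, by 17 hours 17 minutes

Flight 1 in UTC: 9:43 AM + 3:30 = 1:13 PM on Aug 10.
+6 hours 30 minutes → arrive 7:43 PM UTC on Aug 10.
Flight 2 in UTC: 3:21 PM + 9:00 = 12:21 AM on Aug 10.
+2 hours and 5 minutes → arrive 2:26 AM UTC on Aug 10.
Flight 2 lands earlier by 17 hours 17 minutes.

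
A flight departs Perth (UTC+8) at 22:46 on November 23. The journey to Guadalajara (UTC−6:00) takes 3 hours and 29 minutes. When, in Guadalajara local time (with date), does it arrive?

Convert departure to UTC: 22:46 − 8:00 = 14:46 UTC on Nov 23.
Add 3 hours and 29 minutes travel time → 18:15 UTC.
Guadalajara is UTC−6:00, so local arrival = 18:15 − 6:00 = 12:15 on Nov 23.

12:15 on November 23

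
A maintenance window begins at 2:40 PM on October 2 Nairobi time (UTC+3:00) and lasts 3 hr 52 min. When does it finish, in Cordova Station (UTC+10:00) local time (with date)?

Cordova Station is 7:00 ahead of Nairobi.
After 3 hours and 52 minutes it is 6:32 PM in Nairobi.
Shift by the zone difference: 6:32 PM + 7:00 = 1:32 AM on Oct 3 in Cordova Station.

1:32 AM on Oct 3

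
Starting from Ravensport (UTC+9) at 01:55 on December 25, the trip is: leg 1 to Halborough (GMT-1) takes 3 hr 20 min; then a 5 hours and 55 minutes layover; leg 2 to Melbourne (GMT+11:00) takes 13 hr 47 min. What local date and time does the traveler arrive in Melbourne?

02:57 on December 26

Convert departure to UTC: 01:55 − 9:00 = 16:55 UTC on Dec 24.
Add 3 hours 20 minutes leg 1 → 20:15 UTC.
Add 5 hours and 55 minutes layover in Halborough → 02:10 UTC (Dec 25).
Add 13 hours 47 minutes leg 2 → 15:57 UTC.
Melbourne is UTC+11:00, so local arrival = 15:57 + 11:00 = 02:57 on Dec 26.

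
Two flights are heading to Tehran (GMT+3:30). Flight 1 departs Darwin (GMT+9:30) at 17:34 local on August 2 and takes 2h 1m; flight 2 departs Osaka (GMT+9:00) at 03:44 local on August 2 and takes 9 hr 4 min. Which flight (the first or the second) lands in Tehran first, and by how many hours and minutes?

Flight 1 in UTC: 17:34 − 9:30 = 08:04 on Aug 2.
+2 hours and 1 minute → arrive 10:05 UTC on Aug 2.
Flight 2 in UTC: 03:44 − 9:00 = 18:44 on Aug 1.
+9 hours 4 minutes → arrive 03:48 UTC on Aug 2.
Flight 2 lands earlier by 6 hours 17 minutes.

the second, by 6 hours 17 minutes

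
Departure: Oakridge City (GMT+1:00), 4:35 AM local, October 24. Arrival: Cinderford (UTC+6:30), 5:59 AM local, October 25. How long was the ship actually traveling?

19 hours 54 minutes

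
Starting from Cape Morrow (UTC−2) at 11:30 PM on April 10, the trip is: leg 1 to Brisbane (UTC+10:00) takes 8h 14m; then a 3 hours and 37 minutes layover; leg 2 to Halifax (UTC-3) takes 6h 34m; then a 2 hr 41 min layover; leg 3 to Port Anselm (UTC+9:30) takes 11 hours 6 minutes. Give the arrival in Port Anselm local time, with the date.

7:12 PM on Apr 12

Convert departure to UTC: 11:30 PM + 2:00 = 1:30 AM UTC on Apr 11.
Add 8 hours 14 minutes leg 1 → 9:44 AM UTC.
Add 3 hours and 37 minutes layover in Brisbane → 1:21 PM UTC.
Add 6 hours and 34 minutes leg 2 → 7:55 PM UTC.
Add 2 hours 41 minutes layover in Halifax → 10:36 PM UTC.
Add 11 hours and 6 minutes leg 3 → 9:42 AM UTC (Apr 12).
Port Anselm is UTC+9:30, so local arrival = 9:42 AM + 9:30 = 7:12 PM on Apr 12.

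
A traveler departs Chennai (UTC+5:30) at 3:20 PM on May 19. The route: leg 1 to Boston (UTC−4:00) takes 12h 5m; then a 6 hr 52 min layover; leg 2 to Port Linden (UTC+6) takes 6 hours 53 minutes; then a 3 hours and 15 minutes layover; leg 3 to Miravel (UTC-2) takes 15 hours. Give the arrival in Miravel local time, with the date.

3:55 AM on May 21

Convert departure to UTC: 3:20 PM − 5:30 = 9:50 AM UTC on May 19.
Add 12 hours and 5 minutes leg 1 → 9:55 PM UTC.
Add 6 hours 52 minutes layover in Boston → 4:47 AM UTC (May 20).
Add 6 hours 53 minutes leg 2 → 11:40 AM UTC.
Add 3 hours 15 minutes layover in Port Linden → 2:55 PM UTC.
Add 15 hours leg 3 → 5:55 AM UTC (May 21).
Miravel is UTC−2:00, so local arrival = 5:55 AM − 2:00 = 3:55 AM on May 21.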